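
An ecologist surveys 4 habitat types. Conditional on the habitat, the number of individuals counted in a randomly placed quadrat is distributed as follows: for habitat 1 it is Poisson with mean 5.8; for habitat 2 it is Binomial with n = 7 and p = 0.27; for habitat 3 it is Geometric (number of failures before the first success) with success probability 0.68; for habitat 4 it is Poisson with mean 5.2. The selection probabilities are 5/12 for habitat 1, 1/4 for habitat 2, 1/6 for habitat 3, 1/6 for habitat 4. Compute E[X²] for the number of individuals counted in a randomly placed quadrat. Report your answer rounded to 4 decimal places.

For each component E[X²] = Var + (mean)², giving 1: 39.44; 2: 4.9518; 3: 0.913495; 4: 32.24.
Overall E[X²] = 0.416667·39.44 + 0.25·4.9518 + 0.166667·0.913495 + 0.166667·32.24 = 23.1969.

23.1969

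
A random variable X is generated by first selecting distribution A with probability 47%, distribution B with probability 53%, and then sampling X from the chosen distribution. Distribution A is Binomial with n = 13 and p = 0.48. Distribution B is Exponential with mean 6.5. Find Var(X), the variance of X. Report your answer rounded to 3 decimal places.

23.934

Per component, A: μ=6.24, E[X²]=42.1824; B: μ=6.5, E[X²]=84.5.
E[X] = 0.47·6.24 + 0.53·6.5 = 6.3778.
E[X²] = 0.47·42.1824 + 0.53·84.5 = 64.6107.
Var(X) = E[X²] − (E[X])² = 64.6107 − 40.6763 = 23.9344.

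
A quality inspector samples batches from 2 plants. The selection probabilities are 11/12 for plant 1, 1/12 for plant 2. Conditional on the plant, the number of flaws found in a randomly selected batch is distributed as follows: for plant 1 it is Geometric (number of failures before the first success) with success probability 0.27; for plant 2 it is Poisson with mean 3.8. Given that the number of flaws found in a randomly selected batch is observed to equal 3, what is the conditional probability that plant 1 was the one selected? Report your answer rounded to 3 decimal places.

Likelihoods P(X=3 | ·): 1: 0.105035; 2: 0.204588.
Posterior ∝ prior × likelihood. Numerator for 1: 0.916667·0.105035 = 0.0962817.
Normalizing constant: 0.916667·0.105035 + 0.0833333·0.204588 = 0.113331.
P(1 | observation) = 0.0962817 / 0.113331 = 0.849564.

0.850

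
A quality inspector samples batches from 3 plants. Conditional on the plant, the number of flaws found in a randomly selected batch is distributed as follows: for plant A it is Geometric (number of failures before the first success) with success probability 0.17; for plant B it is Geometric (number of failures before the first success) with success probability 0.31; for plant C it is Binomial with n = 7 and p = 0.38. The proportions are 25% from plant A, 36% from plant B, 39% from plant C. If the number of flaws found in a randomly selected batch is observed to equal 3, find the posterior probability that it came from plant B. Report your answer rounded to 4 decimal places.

Likelihoods P(X=3 | ·): A: 0.0972038; B: 0.101838; C: 0.283782.
Posterior ∝ prior × likelihood. Numerator for B: 0.36·0.101838 = 0.0366616.
Normalizing constant: 0.25·0.0972038 + 0.36·0.101838 + 0.39·0.283782 = 0.171638.
P(B | observation) = 0.0366616 / 0.171638 = 0.213599.

0.2136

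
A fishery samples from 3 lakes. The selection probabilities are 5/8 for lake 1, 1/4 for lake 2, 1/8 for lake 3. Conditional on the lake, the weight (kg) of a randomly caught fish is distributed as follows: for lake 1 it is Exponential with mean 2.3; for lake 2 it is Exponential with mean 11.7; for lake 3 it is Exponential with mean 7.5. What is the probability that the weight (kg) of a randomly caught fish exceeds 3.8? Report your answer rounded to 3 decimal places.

Conditional on each lake, P(X > 3.8): 1: 0.191633; 2: 0.722682; 3: 0.602501.
By total probability, P(X > 3.8) = 0.625·0.191633 + 0.25·0.722682 + 0.125·0.602501 = 0.375754.

0.376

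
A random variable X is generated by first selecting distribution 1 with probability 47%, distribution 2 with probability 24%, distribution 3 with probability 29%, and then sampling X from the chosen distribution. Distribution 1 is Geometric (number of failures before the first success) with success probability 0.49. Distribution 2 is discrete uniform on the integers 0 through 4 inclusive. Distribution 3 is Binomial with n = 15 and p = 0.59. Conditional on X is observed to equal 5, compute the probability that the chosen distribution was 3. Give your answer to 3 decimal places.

Likelihoods P(X=5 | ·): 1: 0.0169062; 2: 0; 3: 0.0288173.
Posterior ∝ prior × likelihood. Numerator for 3: 0.29·0.0288173 = 0.00835703.
Normalizing constant: 0.47·0.0169062 + 0.24·0 + 0.29·0.0288173 = 0.016303.
P(3 | observation) = 0.00835703 / 0.016303 = 0.512608.

0.513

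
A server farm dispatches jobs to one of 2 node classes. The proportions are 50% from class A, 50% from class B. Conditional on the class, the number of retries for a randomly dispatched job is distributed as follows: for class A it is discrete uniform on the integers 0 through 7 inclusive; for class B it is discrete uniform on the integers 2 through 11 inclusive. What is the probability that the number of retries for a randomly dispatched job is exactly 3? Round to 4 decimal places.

Conditional on each class, P(X = 3): A: 0.125; B: 0.1.
By total probability, P(X = 3) = 0.5·0.125 + 0.5·0.1 = 0.1125.

0.1125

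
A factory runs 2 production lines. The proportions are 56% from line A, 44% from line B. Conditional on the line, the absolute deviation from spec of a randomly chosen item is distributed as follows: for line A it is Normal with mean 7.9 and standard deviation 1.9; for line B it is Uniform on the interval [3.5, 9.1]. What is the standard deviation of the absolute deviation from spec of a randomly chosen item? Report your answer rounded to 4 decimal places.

Per component, A: μ=7.9, E[X²]=66.02; B: μ=6.3, E[X²]=42.3033.
E[X] = 0.56·7.9 + 0.44·6.3 = 7.196.
E[X²] = 0.56·66.02 + 0.44·42.3033 = 55.5847.
Var(X) = E[X²] − (E[X])² = 55.5847 − 51.7824 = 3.80225.
SD(X) = √3.80225 = 1.94994.

1.9499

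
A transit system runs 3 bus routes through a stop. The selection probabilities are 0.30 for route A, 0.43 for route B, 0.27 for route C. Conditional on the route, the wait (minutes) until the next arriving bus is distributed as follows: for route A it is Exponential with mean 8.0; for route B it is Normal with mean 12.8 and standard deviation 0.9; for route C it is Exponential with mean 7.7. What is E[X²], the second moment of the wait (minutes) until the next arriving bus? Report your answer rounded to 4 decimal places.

141.2161

For each component E[X²] = Var + (mean)², giving A: 128; B: 164.65; C: 118.58.
Overall E[X²] = 0.3·128 + 0.43·164.65 + 0.27·118.58 = 141.216.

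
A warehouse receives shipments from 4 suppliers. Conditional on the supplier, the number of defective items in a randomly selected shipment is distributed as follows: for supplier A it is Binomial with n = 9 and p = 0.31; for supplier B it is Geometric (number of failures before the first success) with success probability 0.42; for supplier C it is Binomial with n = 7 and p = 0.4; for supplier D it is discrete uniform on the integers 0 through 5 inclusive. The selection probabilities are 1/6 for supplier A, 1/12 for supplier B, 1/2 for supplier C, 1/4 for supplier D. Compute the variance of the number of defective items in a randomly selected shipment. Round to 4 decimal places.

2.3163

Per component, A: μ=2.79, E[X²]=9.7092; B: μ=1.38095, E[X²]=5.19501; C: μ=2.8, E[X²]=9.52; D: μ=2.5, E[X²]=9.16667.
E[X] = 0.166667·2.79 + 0.0833333·1.38095 + 0.5·2.8 + 0.25·2.5 = 2.60508.
E[X²] = 0.166667·9.7092 + 0.0833333·5.19501 + 0.5·9.52 + 0.25·9.16667 = 9.10278.
Var(X) = E[X²] − (E[X])² = 9.10278 − 6.78644 = 2.31635.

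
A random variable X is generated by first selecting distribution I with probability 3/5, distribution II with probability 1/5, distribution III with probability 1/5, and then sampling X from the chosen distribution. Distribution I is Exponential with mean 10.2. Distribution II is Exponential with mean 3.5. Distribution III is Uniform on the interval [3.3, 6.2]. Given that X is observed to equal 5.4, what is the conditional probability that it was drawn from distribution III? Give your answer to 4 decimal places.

0.5954

Likelihoods f(5.4 | ·): I: 0.0577403; II: 0.061077; III: 0.344828.
Posterior ∝ prior × likelihood. Numerator for III: 0.2·0.344828 = 0.0689655.
Normalizing constant: 0.6·0.0577403 + 0.2·0.061077 + 0.2·0.344828 = 0.115825.
P(III | observation) = 0.0689655 / 0.115825 = 0.595428.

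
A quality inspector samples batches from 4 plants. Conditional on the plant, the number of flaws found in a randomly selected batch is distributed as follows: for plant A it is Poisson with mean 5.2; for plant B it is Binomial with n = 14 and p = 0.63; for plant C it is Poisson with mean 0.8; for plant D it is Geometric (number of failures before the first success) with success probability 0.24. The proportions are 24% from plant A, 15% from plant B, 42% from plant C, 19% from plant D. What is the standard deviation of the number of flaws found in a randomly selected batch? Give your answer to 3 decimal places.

Per component, A: μ=5.2, E[X²]=32.24; B: μ=8.82, E[X²]=81.0558; C: μ=0.8, E[X²]=1.44; D: μ=3.16667, E[X²]=23.2222.
E[X] = 0.24·5.2 + 0.15·8.82 + 0.42·0.8 + 0.19·3.16667 = 3.50867.
E[X²] = 0.24·32.24 + 0.15·81.0558 + 0.42·1.44 + 0.19·23.2222 = 24.913.
Var(X) = E[X²] − (E[X])² = 24.913 − 12.3107 = 12.6023.
SD(X) = √12.6023 = 3.54996.

3.550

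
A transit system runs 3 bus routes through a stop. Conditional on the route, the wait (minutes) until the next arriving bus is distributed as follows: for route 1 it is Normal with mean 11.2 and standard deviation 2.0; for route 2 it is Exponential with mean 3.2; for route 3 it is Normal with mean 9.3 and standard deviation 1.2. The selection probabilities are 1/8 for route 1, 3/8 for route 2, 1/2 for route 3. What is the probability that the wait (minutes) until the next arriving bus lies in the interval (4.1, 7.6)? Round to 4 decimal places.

0.1129

Conditional on each route, P(4.1 < X < 7.6): 1: 0.0357377; 2: 0.184675; 3: 0.0782829.
By total probability, P(4.1 < X < 7.6) = 0.125·0.0357377 + 0.375·0.184675 + 0.5·0.0782829 = 0.112862.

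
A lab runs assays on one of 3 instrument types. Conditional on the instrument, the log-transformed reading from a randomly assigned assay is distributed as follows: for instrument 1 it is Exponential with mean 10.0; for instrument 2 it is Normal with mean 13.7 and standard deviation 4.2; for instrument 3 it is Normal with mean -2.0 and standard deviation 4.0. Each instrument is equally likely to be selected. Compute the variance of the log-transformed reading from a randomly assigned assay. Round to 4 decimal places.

Per component, 1: μ=10, E[X²]=200; 2: μ=13.7, E[X²]=205.33; 3: μ=-2, E[X²]=20.
E[X] = 0.333333·10 + 0.333333·13.7 + 0.333333·-2 = 7.23333.
E[X²] = 0.333333·200 + 0.333333·205.33 + 0.333333·20 = 141.777.
Var(X) = E[X²] − (E[X])² = 141.777 − 52.3211 = 89.4556.

89.4556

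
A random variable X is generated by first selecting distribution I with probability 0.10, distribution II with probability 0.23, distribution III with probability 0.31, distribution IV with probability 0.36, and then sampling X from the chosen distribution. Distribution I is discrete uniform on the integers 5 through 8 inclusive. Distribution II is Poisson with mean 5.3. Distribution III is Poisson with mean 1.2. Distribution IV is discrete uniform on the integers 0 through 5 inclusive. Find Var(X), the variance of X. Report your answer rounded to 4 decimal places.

6.2822

Per component, I: μ=6.5, E[X²]=43.5; II: μ=5.3, E[X²]=33.39; III: μ=1.2, E[X²]=2.64; IV: μ=2.5, E[X²]=9.16667.
E[X] = 0.1·6.5 + 0.23·5.3 + 0.31·1.2 + 0.36·2.5 = 3.141.
E[X²] = 0.1·43.5 + 0.23·33.39 + 0.31·2.64 + 0.36·9.16667 = 16.1481.
Var(X) = E[X²] − (E[X])² = 16.1481 − 9.86588 = 6.28222.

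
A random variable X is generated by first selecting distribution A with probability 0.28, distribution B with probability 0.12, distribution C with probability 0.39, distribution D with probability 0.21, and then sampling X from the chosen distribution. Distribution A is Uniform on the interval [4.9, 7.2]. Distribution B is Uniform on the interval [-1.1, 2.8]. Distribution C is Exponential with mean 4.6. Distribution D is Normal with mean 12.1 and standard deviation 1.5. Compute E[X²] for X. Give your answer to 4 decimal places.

58.3343

For each component E[X²] = Var + (mean)², giving A: 37.0433; B: 1.99; C: 42.32; D: 148.66.
Overall E[X²] = 0.28·37.0433 + 0.12·1.99 + 0.39·42.32 + 0.21·148.66 = 58.3343.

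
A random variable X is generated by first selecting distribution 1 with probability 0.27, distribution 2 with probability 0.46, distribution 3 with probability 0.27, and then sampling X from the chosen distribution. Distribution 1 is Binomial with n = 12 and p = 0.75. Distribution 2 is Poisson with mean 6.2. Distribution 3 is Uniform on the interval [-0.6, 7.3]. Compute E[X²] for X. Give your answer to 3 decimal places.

For each component E[X²] = Var + (mean)², giving 1: 83.25; 2: 44.64; 3: 16.4233.
Overall E[X²] = 0.27·83.25 + 0.46·44.64 + 0.27·16.4233 = 47.4462.

47.446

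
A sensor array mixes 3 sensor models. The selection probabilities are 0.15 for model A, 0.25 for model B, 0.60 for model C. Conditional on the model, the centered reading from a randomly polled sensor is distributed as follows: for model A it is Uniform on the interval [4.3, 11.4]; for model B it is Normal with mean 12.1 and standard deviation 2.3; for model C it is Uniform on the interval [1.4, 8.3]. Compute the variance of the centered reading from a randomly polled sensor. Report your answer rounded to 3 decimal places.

Per component, A: μ=7.85, E[X²]=65.8233; B: μ=12.1, E[X²]=151.7; C: μ=4.85, E[X²]=27.49.
E[X] = 0.15·7.85 + 0.25·12.1 + 0.6·4.85 = 7.1125.
E[X²] = 0.15·65.8233 + 0.25·151.7 + 0.6·27.49 = 64.2925.
Var(X) = E[X²] − (E[X])² = 64.2925 − 50.5877 = 13.7048.

13.705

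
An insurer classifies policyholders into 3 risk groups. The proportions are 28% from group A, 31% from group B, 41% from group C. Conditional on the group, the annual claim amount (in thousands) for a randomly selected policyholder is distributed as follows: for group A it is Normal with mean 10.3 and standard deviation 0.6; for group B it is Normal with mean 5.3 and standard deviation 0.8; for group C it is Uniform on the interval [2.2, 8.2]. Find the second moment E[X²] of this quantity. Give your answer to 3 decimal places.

51.029

For each component E[X²] = Var + (mean)², giving A: 106.45; B: 28.73; C: 30.04.
Overall E[X²] = 0.28·106.45 + 0.31·28.73 + 0.41·30.04 = 51.0287.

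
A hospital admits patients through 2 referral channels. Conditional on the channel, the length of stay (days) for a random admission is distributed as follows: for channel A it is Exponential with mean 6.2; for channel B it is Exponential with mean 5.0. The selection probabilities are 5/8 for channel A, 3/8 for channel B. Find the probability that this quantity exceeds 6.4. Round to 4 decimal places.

Conditional on each channel, P(X > 6.4): A: 0.356202; B: 0.278037.
By total probability, P(X > 6.4) = 0.625·0.356202 + 0.375·0.278037 = 0.32689.

0.3269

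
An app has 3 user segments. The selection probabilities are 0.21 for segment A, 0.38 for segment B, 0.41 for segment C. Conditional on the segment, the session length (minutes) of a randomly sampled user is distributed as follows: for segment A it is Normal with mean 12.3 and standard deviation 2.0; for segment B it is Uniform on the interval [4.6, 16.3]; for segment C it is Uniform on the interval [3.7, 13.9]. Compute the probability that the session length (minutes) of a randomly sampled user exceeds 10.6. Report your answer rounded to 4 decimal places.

Conditional on each segment, P(X > 10.6): A: 0.802337; B: 0.487179; C: 0.323529.
By total probability, P(X > 10.6) = 0.21·0.802337 + 0.38·0.487179 + 0.41·0.323529 = 0.486266.

0.4863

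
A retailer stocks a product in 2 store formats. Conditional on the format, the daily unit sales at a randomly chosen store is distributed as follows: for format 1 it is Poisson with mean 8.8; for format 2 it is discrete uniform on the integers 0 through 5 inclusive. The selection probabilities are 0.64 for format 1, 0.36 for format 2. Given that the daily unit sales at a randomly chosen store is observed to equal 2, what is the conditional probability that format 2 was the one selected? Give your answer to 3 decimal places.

0.941

Likelihoods P(X=2 | ·): 1: 0.00583638; 2: 0.166667.
Posterior ∝ prior × likelihood. Numerator for 2: 0.36·0.166667 = 0.06.
Normalizing constant: 0.64·0.00583638 + 0.36·0.166667 = 0.0637353.
P(2 | observation) = 0.06 / 0.0637353 = 0.941394.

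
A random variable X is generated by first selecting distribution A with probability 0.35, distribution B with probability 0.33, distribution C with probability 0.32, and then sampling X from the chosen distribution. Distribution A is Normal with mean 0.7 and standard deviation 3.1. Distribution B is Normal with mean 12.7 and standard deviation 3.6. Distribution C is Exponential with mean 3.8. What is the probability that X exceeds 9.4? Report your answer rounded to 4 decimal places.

0.2986

Conditional on each component, P(X > 9.4): A: 0.00250452; B: 0.820341; C: 0.0842738.
By total probability, P(X > 9.4) = 0.35·0.00250452 + 0.33·0.820341 + 0.32·0.0842738 = 0.298557.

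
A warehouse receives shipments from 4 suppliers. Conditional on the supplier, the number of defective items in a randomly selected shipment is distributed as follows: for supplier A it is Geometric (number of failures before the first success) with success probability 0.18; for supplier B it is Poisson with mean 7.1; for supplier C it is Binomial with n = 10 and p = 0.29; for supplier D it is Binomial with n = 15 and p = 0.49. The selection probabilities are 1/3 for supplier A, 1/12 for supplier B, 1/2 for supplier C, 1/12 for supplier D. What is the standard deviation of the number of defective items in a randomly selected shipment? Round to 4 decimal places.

Per component, A: μ=4.55556, E[X²]=46.0617; B: μ=7.1, E[X²]=57.51; C: μ=2.9, E[X²]=10.469; D: μ=7.35, E[X²]=57.771.
E[X] = 0.333333·4.55556 + 0.0833333·7.1 + 0.5·2.9 + 0.0833333·7.35 = 4.17269.
E[X²] = 0.333333·46.0617 + 0.0833333·57.51 + 0.5·10.469 + 0.0833333·57.771 = 30.1952.
Var(X) = E[X²] − (E[X])² = 30.1952 − 17.4113 = 12.7839.
SD(X) = √12.7839 = 3.57545.

3.5755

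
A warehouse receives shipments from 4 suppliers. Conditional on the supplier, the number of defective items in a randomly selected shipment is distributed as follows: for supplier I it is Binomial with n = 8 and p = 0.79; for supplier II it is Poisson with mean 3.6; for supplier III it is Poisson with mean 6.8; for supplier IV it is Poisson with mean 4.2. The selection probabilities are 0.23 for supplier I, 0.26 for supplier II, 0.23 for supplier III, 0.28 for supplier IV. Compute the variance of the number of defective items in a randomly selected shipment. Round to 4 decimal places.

Per component, I: μ=6.32, E[X²]=41.2696; II: μ=3.6, E[X²]=16.56; III: μ=6.8, E[X²]=53.04; IV: μ=4.2, E[X²]=21.84.
E[X] = 0.23·6.32 + 0.26·3.6 + 0.23·6.8 + 0.28·4.2 = 5.1296.
E[X²] = 0.23·41.2696 + 0.26·16.56 + 0.23·53.04 + 0.28·21.84 = 32.112.
Var(X) = E[X²] − (E[X])² = 32.112 − 26.3128 = 5.79921.

5.7992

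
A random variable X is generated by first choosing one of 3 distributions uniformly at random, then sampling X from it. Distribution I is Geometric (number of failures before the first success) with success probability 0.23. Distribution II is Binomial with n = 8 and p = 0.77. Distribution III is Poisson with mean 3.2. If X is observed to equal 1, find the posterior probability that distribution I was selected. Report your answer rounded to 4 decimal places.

0.5755

Likelihoods P(X=1 | ·): I: 0.1771; II: 0.000209737; III: 0.130439.
Posterior ∝ prior × likelihood. Numerator for I: 0.333333·0.1771 = 0.0590333.
Normalizing constant: 0.333333·0.1771 + 0.333333·0.000209737 + 0.333333·0.130439 = 0.102583.
P(I | observation) = 0.0590333 / 0.102583 = 0.575469.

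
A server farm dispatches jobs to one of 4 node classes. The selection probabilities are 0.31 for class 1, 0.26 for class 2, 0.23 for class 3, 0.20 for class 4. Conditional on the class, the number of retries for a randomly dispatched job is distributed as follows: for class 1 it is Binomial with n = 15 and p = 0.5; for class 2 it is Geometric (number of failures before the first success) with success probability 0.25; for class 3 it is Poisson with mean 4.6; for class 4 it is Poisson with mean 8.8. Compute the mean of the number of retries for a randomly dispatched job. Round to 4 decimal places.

Component means — 1: 7.5; 2: 3; 3: 4.6; 4: 8.8.
E[X] = 0.31·7.5 + 0.26·3 + 0.23·4.6 + 0.2·8.8 = 5.923.

5.9230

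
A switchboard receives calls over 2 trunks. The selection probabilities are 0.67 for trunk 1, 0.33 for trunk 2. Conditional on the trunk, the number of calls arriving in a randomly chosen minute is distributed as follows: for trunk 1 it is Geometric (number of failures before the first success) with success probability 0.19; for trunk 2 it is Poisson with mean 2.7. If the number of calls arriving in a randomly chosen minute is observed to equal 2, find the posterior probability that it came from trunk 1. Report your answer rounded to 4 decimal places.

0.5082

Likelihoods P(X=2 | ·): 1: 0.124659; 2: 0.244964.
Posterior ∝ prior × likelihood. Numerator for 1: 0.67·0.124659 = 0.0835215.
Normalizing constant: 0.67·0.124659 + 0.33·0.244964 = 0.16436.
P(1 | observation) = 0.0835215 / 0.16436 = 0.508163.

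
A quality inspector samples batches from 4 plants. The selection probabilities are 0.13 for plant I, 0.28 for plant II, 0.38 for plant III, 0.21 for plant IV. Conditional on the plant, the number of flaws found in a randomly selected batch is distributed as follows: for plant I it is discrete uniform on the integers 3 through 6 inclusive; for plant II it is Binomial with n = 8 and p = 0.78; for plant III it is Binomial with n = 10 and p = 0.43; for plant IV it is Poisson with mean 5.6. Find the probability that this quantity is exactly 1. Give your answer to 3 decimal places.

0.015

Conditional on each plant, P(X = 1): I: 0; II: 0.000155648; III: 0.0273113; IV: 0.020708.
By total probability, P(X = 1) = 0.13·0 + 0.28·0.000155648 + 0.38·0.0273113 + 0.21·0.020708 = 0.0147706.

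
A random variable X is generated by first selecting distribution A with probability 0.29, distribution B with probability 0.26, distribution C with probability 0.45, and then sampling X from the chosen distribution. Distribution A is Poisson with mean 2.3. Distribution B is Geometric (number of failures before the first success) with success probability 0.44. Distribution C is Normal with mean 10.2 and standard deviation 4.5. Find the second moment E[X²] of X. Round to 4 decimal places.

59.3048

For each component E[X²] = Var + (mean)², giving A: 7.59; B: 4.5124; C: 124.29.
Overall E[X²] = 0.29·7.59 + 0.26·4.5124 + 0.45·124.29 = 59.3048.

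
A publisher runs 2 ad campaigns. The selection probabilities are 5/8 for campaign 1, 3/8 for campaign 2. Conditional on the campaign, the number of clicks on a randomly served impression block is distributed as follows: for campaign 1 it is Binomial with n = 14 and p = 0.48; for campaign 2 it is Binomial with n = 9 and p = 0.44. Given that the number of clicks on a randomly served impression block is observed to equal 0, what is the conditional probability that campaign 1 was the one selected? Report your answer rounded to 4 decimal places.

Likelihoods P(X=0 | ·): 1: 0.000105693; 2: 0.00541617.
Posterior ∝ prior × likelihood. Numerator for 1: 0.625·0.000105693 = 6.60582e-05.
Normalizing constant: 0.625·0.000105693 + 0.375·0.00541617 = 0.00209712.
P(1 | observation) = 6.60582e-05 / 0.00209712 = 0.0314995.

0.0315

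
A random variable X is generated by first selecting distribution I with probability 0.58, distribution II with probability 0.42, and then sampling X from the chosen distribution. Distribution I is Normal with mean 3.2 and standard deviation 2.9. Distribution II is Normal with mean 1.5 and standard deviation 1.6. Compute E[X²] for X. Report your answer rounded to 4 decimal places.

12.8372

For each component E[X²] = Var + (mean)², giving I: 18.65; II: 4.81.
Overall E[X²] = 0.58·18.65 + 0.42·4.81 = 12.8372.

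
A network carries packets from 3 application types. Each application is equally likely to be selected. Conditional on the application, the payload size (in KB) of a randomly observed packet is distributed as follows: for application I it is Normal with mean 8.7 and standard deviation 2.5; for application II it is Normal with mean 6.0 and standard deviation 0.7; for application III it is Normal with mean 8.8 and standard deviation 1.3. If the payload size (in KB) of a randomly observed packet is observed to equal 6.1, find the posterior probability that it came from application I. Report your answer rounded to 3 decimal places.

0.134

Likelihoods f(6.1 | ·): I: 0.0929188; II: 0.564132; III: 0.0355041.
Posterior ∝ prior × likelihood. Numerator for I: 0.333333·0.0929188 = 0.0309729.
Normalizing constant: 0.333333·0.0929188 + 0.333333·0.564132 + 0.333333·0.0355041 = 0.230852.
P(I | observation) = 0.0309729 / 0.230852 = 0.134168.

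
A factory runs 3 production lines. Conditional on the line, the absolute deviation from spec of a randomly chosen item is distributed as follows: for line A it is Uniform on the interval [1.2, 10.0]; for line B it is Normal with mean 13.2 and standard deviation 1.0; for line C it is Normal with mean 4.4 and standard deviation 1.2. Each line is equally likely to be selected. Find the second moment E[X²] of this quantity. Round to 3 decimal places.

For each component E[X²] = Var + (mean)², giving A: 37.8133; B: 175.24; C: 20.8.
Overall E[X²] = 0.333333·37.8133 + 0.333333·175.24 + 0.333333·20.8 = 77.9511.

77.951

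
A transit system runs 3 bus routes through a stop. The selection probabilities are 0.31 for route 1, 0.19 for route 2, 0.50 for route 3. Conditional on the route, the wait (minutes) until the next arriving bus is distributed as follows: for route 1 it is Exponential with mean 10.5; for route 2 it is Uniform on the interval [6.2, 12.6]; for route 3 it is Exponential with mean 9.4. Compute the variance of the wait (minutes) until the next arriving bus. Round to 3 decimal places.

79.265

Per component, 1: μ=10.5, E[X²]=220.5; 2: μ=9.4, E[X²]=91.7733; 3: μ=9.4, E[X²]=176.72.
E[X] = 0.31·10.5 + 0.19·9.4 + 0.5·9.4 = 9.741.
E[X²] = 0.31·220.5 + 0.19·91.7733 + 0.5·176.72 = 174.152.
Var(X) = E[X²] − (E[X])² = 174.152 − 94.8871 = 79.2649.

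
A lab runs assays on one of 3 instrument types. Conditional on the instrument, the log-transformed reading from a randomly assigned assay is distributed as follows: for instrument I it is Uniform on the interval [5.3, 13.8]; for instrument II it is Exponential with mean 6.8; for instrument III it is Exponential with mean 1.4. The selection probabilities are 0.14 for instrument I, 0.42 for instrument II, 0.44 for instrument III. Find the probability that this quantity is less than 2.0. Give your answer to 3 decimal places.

0.442

Conditional on each instrument, P(X < 2.0): I: 0; II: 0.254811; III: 0.760349.
By total probability, P(X < 2.0) = 0.14·0 + 0.42·0.254811 + 0.44·0.760349 = 0.441574.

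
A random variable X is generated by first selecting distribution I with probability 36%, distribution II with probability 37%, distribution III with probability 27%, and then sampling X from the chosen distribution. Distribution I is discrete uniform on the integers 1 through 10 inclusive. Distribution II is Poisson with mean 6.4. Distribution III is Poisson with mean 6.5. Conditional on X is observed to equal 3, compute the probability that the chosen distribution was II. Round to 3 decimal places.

Likelihoods P(X=3 | ·): I: 0.1; II: 0.0725945; III: 0.0688137.
Posterior ∝ prior × likelihood. Numerator for II: 0.37·0.0725945 = 0.02686.
Normalizing constant: 0.36·0.1 + 0.37·0.0725945 + 0.27·0.0688137 = 0.0814397.
P(II | observation) = 0.02686 / 0.0814397 = 0.329814.

0.330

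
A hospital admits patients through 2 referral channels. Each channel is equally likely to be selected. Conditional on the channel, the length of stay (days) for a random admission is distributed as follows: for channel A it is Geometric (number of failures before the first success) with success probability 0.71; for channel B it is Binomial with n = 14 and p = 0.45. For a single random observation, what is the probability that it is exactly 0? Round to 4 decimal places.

Conditional on each channel, P(X = 0): A: 0.71; B: 0.000231781.
By total probability, P(X = 0) = 0.5·0.71 + 0.5·0.000231781 = 0.355116.

0.3551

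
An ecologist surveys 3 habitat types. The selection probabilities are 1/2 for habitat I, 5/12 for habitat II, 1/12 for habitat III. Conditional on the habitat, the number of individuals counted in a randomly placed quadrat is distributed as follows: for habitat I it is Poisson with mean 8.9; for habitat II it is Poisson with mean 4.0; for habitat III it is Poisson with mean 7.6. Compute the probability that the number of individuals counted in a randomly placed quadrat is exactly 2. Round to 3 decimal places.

Conditional on each habitat, P(X = 2): I: 0.00540168; II: 0.146525; III: 0.014453.
By total probability, P(X = 2) = 0.5·0.00540168 + 0.416667·0.146525 + 0.0833333·0.014453 = 0.0649574.

0.065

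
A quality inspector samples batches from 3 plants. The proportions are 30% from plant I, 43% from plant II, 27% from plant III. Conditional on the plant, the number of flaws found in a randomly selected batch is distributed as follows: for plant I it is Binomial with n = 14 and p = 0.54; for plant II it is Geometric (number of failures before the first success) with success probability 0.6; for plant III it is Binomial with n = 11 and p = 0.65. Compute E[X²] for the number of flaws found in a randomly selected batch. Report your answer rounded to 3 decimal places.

33.337

For each component E[X²] = Var + (mean)², giving I: 60.6312; II: 1.55556; III: 53.625.
Overall E[X²] = 0.3·60.6312 + 0.43·1.55556 + 0.27·53.625 = 33.337.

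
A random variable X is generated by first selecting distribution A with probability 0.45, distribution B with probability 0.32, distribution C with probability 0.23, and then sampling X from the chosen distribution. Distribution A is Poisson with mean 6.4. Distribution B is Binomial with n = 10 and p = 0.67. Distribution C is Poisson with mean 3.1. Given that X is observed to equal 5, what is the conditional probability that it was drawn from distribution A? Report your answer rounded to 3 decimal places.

Likelihoods P(X=5 | ·): A: 0.148674; B: 0.133151; C: 0.107477.
Posterior ∝ prior × likelihood. Numerator for A: 0.45·0.148674 = 0.0669031.
Normalizing constant: 0.45·0.148674 + 0.32·0.133151 + 0.23·0.107477 = 0.134231.
P(A | observation) = 0.0669031 / 0.134231 = 0.498418.

0.498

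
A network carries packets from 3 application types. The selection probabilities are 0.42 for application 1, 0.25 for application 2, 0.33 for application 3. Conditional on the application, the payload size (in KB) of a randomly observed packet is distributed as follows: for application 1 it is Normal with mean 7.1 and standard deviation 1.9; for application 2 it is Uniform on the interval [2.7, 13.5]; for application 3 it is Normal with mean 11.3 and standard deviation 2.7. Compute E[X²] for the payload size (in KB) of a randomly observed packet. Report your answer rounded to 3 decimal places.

86.064

For each component E[X²] = Var + (mean)², giving 1: 54.02; 2: 75.33; 3: 134.98.
Overall E[X²] = 0.42·54.02 + 0.25·75.33 + 0.33·134.98 = 86.0643.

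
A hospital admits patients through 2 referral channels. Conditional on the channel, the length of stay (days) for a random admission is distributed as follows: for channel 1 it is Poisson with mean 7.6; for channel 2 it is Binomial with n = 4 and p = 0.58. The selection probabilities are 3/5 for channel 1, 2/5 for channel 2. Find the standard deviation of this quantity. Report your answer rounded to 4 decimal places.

3.4118

Per component, 1: μ=7.6, E[X²]=65.36; 2: μ=2.32, E[X²]=6.3568.
E[X] = 0.6·7.6 + 0.4·2.32 = 5.488.
E[X²] = 0.6·65.36 + 0.4·6.3568 = 41.7587.
Var(X) = E[X²] − (E[X])² = 41.7587 − 30.1181 = 11.6406.
SD(X) = √11.6406 = 3.41183.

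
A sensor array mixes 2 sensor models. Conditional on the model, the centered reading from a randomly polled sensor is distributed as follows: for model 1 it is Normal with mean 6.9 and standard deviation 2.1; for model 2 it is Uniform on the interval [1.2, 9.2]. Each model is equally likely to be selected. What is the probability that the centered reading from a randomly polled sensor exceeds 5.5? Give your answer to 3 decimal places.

0.605

Conditional on each model, P(X > 5.5): 1: 0.747507; 2: 0.4625.
By total probability, P(X > 5.5) = 0.5·0.747507 + 0.5·0.4625 = 0.605004.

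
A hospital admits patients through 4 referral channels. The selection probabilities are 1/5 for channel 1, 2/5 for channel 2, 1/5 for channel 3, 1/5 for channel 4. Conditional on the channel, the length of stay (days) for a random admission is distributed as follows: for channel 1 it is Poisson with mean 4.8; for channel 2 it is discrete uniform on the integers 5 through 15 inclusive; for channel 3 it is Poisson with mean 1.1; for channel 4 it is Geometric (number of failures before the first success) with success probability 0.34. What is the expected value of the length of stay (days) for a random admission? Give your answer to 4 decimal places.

Component means — 1: 4.8; 2: 10; 3: 1.1; 4: 1.94118.
E[X] = 0.2·4.8 + 0.4·10 + 0.2·1.1 + 0.2·1.94118 = 5.56824.

5.5682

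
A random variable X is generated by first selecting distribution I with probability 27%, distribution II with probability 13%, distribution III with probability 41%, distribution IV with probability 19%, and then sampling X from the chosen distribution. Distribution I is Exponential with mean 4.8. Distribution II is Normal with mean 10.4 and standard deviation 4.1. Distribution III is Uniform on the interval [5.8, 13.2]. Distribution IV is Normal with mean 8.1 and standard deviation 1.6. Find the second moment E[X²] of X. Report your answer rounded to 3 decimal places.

80.513

For each component E[X²] = Var + (mean)², giving I: 46.08; II: 124.97; III: 94.8133; IV: 68.17.
Overall E[X²] = 0.27·46.08 + 0.13·124.97 + 0.41·94.8133 + 0.19·68.17 = 80.5135.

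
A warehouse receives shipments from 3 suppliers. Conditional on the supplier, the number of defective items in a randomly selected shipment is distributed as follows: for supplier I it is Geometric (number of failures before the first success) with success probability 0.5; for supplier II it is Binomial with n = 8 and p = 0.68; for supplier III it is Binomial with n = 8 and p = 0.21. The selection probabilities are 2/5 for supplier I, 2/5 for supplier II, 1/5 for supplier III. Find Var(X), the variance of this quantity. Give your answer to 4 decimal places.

Per component, I: μ=1, E[X²]=3; II: μ=5.44, E[X²]=31.3344; III: μ=1.68, E[X²]=4.1496.
E[X] = 0.4·1 + 0.4·5.44 + 0.2·1.68 = 2.912.
E[X²] = 0.4·3 + 0.4·31.3344 + 0.2·4.1496 = 14.5637.
Var(X) = E[X²] − (E[X])² = 14.5637 − 8.47974 = 6.08394.

6.0839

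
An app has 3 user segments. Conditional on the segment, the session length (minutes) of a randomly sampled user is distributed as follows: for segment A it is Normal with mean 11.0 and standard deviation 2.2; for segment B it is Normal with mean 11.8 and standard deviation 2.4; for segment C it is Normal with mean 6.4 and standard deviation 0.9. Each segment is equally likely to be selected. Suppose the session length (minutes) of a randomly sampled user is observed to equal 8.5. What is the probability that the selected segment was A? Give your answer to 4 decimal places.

0.5036

Likelihoods f(8.5 | ·): A: 0.0950781; B: 0.0645884; C: 0.0291354.
Posterior ∝ prior × likelihood. Numerator for A: 0.333333·0.0950781 = 0.0316927.
Normalizing constant: 0.333333·0.0950781 + 0.333333·0.0645884 + 0.333333·0.0291354 = 0.062934.
P(A | observation) = 0.0316927 / 0.062934 = 0.503586.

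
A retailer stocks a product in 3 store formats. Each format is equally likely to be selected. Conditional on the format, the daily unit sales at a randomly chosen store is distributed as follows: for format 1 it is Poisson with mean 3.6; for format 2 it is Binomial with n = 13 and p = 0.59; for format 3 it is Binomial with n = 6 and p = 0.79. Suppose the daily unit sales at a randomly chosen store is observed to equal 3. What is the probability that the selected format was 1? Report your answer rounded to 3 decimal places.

Likelihoods P(X=3 | ·): 1: 0.212469; 2: 0.00788425; 3: 0.0913207.
Posterior ∝ prior × likelihood. Numerator for 1: 0.333333·0.212469 = 0.0708231.
Normalizing constant: 0.333333·0.212469 + 0.333333·0.00788425 + 0.333333·0.0913207 = 0.103891.
P(1 | observation) = 0.0708231 / 0.103891 = 0.681703.

0.682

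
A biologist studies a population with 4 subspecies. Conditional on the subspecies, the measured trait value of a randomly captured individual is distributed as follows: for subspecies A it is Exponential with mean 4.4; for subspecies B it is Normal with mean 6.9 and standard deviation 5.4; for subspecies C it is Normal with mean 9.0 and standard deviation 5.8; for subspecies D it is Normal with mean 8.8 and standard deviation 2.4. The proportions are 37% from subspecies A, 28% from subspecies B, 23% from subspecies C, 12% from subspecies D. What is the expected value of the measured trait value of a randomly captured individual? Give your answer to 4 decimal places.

Component means — A: 4.4; B: 6.9; C: 9; D: 8.8.
E[X] = 0.37·4.4 + 0.28·6.9 + 0.23·9 + 0.12·8.8 = 6.686.

6.6860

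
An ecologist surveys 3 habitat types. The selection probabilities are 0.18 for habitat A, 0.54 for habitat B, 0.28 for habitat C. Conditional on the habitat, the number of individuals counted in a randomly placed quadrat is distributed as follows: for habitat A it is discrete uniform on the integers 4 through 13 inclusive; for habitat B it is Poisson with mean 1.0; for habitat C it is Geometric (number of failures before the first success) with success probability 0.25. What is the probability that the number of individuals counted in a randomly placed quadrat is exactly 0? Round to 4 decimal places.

Conditional on each habitat, P(X = 0): A: 0; B: 0.367879; C: 0.25.
By total probability, P(X = 0) = 0.18·0 + 0.54·0.367879 + 0.28·0.25 = 0.268655.

0.2687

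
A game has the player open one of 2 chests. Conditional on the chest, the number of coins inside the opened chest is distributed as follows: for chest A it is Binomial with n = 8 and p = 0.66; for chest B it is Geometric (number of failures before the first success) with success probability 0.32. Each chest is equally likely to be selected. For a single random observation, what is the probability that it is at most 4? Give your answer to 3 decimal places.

Conditional on each chest, P(X ≤ 4): A: 0.27244; B: 0.854607.
By total probability, P(X ≤ 4) = 0.5·0.27244 + 0.5·0.854607 = 0.563523.

0.564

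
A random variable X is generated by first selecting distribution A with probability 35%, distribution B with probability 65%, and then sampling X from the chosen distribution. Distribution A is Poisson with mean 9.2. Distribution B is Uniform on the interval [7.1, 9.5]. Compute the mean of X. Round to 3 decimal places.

8.615

Component means — A: 9.2; B: 8.3.
E[X] = 0.35·9.2 + 0.65·8.3 = 8.615.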